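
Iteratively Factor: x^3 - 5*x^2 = (x - 5)*(x^2) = x*(x - 5)*(x)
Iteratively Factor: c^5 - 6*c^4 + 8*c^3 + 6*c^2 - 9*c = (c + 1)*(c^4 - 7*c^3 + 15*c^2 - 9*c) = (c - 3)*(c + 1)*(c^3 - 4*c^2 + 3*c) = (c - 3)*(c - 1)*(c + 1)*(c^2 - 3*c) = c*(c - 3)*(c - 1)*(c + 1)*(c - 3)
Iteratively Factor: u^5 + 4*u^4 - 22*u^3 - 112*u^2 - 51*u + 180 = (u + 4)*(u^4 - 22*u^2 - 24*u + 45) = (u - 1)*(u + 4)*(u^3 + u^2 - 21*u - 45) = (u - 1)*(u + 3)*(u + 4)*(u^2 - 2*u - 15) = (u - 5)*(u - 1)*(u + 3)*(u + 4)*(u + 3)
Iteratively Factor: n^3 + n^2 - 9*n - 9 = (n + 3)*(n^2 - 2*n - 3) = (n - 3)*(n + 3)*(n + 1)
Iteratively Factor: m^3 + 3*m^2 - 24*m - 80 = (m + 4)*(m^2 - m - 20) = (m + 4)^2*(m - 5)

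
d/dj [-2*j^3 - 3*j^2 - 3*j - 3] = -6*j^2 - 6*j - 3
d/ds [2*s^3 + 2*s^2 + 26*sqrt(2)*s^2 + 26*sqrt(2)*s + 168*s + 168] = 6*s^2 + 4*s + 52*sqrt(2)*s + 26*sqrt(2) + 168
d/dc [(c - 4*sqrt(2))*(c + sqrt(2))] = 2*c - 3*sqrt(2)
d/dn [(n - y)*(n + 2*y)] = 2*n + y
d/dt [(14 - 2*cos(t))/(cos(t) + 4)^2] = 2*(18 - cos(t))*sin(t)/(cos(t) + 4)^3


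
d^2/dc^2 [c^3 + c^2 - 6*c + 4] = 6*c + 2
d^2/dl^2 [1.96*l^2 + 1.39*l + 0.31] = 3.92000000000000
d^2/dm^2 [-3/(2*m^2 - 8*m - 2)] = 3*(-m^2 + 4*m + 4*(m - 2)^2 + 1)/(-m^2 + 4*m + 1)^3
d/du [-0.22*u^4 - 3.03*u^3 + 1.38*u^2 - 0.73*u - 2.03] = -0.88*u^3 - 9.09*u^2 + 2.76*u - 0.73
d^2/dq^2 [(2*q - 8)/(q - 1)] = -12/(q - 1)^3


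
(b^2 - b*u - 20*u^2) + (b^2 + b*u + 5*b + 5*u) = 2*b^2 + 5*b - 20*u^2 + 5*u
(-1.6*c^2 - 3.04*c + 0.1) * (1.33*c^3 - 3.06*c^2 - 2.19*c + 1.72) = -2.128*c^5 + 0.8528*c^4 + 12.9394*c^3 + 3.5996*c^2 - 5.4478*c + 0.172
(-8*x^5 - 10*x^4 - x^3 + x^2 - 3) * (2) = -16*x^5 - 20*x^4 - 2*x^3 + 2*x^2 - 6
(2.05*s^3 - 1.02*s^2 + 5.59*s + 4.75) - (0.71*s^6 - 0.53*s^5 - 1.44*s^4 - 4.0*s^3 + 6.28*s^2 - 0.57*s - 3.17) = -0.71*s^6 + 0.53*s^5 + 1.44*s^4 + 6.05*s^3 - 7.3*s^2 + 6.16*s + 7.92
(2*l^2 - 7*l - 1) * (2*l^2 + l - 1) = 4*l^4 - 12*l^3 - 11*l^2 + 6*l + 1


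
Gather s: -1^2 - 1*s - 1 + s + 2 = 0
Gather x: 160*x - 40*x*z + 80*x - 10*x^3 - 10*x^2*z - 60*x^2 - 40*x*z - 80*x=-10*x^3 + x^2*(-10*z - 60) + x*(160 - 80*z)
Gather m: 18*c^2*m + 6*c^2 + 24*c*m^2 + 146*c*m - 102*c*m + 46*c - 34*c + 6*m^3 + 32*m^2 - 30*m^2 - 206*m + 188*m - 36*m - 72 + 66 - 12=6*c^2 + 12*c + 6*m^3 + m^2*(24*c + 2) + m*(18*c^2 + 44*c - 54) - 18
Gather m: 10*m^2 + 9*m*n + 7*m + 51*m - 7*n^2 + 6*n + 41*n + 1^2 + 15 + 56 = 10*m^2 + m*(9*n + 58) - 7*n^2 + 47*n + 72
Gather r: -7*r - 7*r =-14*r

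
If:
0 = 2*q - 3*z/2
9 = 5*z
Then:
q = 27/20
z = 9/5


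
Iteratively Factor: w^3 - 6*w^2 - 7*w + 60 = (w - 4)*(w^2 - 2*w - 15) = (w - 4)*(w + 3)*(w - 5)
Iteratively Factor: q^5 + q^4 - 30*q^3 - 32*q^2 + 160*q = (q + 4)*(q^4 - 3*q^3 - 18*q^2 + 40*q) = (q + 4)^2*(q^3 - 7*q^2 + 10*q) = (q - 5)*(q + 4)^2*(q^2 - 2*q) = q*(q - 5)*(q + 4)^2*(q - 2)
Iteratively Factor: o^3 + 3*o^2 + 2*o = (o + 2)*(o^2 + o) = o*(o + 2)*(o + 1)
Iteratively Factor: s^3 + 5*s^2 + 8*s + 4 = (s + 2)*(s^2 + 3*s + 2) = (s + 2)^2*(s + 1)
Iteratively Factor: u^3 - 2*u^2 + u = (u)*(u^2 - 2*u + 1) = u*(u - 1)*(u - 1)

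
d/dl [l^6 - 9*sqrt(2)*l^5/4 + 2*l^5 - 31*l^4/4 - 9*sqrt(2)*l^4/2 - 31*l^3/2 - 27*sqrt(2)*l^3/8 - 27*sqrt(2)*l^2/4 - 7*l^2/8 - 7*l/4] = 6*l^5 - 45*sqrt(2)*l^4/4 + 10*l^4 - 31*l^3 - 18*sqrt(2)*l^3 - 93*l^2/2 - 81*sqrt(2)*l^2/8 - 27*sqrt(2)*l/2 - 7*l/4 - 7/4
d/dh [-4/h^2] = 8/h^3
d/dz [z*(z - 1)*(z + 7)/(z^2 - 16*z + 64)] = (z^3 - 24*z^2 - 89*z + 56)/(z^3 - 24*z^2 + 192*z - 512)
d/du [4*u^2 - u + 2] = 8*u - 1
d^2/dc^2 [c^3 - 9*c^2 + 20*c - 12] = 6*c - 18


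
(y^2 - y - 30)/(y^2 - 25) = (y - 6)/(y - 5)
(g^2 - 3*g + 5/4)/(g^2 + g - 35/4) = (2*g - 1)/(2*g + 7)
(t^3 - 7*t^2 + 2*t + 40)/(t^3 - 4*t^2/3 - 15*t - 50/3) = 3*(t - 4)/(3*t + 5)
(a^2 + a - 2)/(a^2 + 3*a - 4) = (a + 2)/(a + 4)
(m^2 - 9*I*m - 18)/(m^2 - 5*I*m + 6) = (m - 3*I)/(m + I)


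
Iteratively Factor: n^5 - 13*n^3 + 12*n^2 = (n + 4)*(n^4 - 4*n^3 + 3*n^2) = (n - 3)*(n + 4)*(n^3 - n^2) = n*(n - 3)*(n + 4)*(n^2 - n) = n*(n - 3)*(n - 1)*(n + 4)*(n)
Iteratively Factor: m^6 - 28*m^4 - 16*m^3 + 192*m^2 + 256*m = (m - 4)*(m^5 + 4*m^4 - 12*m^3 - 64*m^2 - 64*m) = (m - 4)*(m + 2)*(m^4 + 2*m^3 - 16*m^2 - 32*m) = (m - 4)*(m + 2)*(m + 4)*(m^3 - 2*m^2 - 8*m) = (m - 4)^2*(m + 2)*(m + 4)*(m^2 + 2*m) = m*(m - 4)^2*(m + 2)*(m + 4)*(m + 2)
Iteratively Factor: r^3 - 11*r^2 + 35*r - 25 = (r - 5)*(r^2 - 6*r + 5) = (r - 5)^2*(r - 1)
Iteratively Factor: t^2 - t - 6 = (t - 3)*(t + 2)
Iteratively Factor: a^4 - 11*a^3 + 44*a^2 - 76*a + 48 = (a - 2)*(a^3 - 9*a^2 + 26*a - 24) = (a - 2)^2*(a^2 - 7*a + 12) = (a - 3)*(a - 2)^2*(a - 4)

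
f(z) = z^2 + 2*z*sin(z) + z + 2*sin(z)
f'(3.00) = -0.64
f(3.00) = 13.13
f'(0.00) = 3.00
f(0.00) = 0.00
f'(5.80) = 23.71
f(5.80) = 33.12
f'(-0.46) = 0.16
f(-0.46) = -0.73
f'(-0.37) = 0.71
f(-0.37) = -0.69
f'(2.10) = 3.80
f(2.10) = 11.86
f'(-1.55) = -4.12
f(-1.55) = 1.95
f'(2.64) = 0.86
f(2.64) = 13.11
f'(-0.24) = 1.52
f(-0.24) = -0.54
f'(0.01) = 3.06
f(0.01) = 0.03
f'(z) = 2*z*cos(z) + 2*z + 2*sin(z) + 2*cos(z) + 1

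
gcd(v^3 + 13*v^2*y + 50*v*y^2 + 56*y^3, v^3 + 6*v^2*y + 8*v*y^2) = v^2 + 6*v*y + 8*y^2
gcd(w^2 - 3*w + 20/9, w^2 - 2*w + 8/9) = w - 4/3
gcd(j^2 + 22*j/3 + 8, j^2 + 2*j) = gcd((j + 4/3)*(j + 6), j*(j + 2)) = 1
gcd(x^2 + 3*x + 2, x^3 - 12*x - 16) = x + 2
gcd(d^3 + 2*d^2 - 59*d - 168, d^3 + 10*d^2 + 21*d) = d^2 + 10*d + 21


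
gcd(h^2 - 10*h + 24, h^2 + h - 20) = h - 4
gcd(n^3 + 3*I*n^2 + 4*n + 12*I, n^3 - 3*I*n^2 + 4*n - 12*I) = n^2 + 4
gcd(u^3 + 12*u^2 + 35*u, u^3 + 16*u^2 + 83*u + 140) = u^2 + 12*u + 35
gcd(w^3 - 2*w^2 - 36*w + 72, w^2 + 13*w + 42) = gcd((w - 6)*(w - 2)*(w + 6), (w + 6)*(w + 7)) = w + 6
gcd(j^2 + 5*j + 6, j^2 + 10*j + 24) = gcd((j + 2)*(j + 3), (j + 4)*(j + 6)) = 1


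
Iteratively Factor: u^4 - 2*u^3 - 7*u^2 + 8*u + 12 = (u - 3)*(u^3 + u^2 - 4*u - 4) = (u - 3)*(u - 2)*(u^2 + 3*u + 2) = (u - 3)*(u - 2)*(u + 1)*(u + 2)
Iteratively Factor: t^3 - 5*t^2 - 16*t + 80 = (t - 4)*(t^2 - t - 20) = (t - 4)*(t + 4)*(t - 5)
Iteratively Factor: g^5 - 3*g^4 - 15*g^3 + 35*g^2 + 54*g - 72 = (g - 4)*(g^4 + g^3 - 11*g^2 - 9*g + 18) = (g - 4)*(g - 3)*(g^3 + 4*g^2 + g - 6) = (g - 4)*(g - 3)*(g - 1)*(g^2 + 5*g + 6) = (g - 4)*(g - 3)*(g - 1)*(g + 2)*(g + 3)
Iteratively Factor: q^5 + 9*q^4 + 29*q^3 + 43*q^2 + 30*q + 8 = (q + 1)*(q^4 + 8*q^3 + 21*q^2 + 22*q + 8) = (q + 1)^2*(q^3 + 7*q^2 + 14*q + 8) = (q + 1)^2*(q + 4)*(q^2 + 3*q + 2) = (q + 1)^3*(q + 4)*(q + 2)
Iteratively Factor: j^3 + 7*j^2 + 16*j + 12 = (j + 3)*(j^2 + 4*j + 4) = (j + 2)*(j + 3)*(j + 2)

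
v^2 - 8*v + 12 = (v - 6)*(v - 2)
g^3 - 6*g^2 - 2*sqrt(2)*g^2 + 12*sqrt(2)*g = g*(g - 6)*(g - 2*sqrt(2))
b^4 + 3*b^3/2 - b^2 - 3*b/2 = b*(b - 1)*(b + 1)*(b + 3/2)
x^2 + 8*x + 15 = (x + 3)*(x + 5)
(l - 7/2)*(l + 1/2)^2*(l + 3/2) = l^4 - l^3 - 7*l^2 - 23*l/4 - 21/16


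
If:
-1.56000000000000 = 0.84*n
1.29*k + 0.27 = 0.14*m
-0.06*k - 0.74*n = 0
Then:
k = 22.90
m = 212.98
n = -1.86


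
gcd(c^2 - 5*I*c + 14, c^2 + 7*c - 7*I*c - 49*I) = c - 7*I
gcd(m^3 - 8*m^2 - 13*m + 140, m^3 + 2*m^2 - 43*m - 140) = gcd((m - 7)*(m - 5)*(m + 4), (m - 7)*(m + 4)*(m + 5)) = m^2 - 3*m - 28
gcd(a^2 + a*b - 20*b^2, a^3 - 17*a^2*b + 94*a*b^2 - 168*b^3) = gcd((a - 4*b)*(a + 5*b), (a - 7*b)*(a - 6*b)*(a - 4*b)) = a - 4*b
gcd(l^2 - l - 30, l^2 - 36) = l - 6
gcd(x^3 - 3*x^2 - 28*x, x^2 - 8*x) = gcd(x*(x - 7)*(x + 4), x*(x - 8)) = x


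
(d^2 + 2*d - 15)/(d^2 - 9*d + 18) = (d + 5)/(d - 6)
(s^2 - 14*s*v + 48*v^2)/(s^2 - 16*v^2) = (s^2 - 14*s*v + 48*v^2)/(s^2 - 16*v^2)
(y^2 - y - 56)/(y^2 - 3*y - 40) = (y + 7)/(y + 5)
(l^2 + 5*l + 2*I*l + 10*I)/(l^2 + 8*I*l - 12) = (l + 5)/(l + 6*I)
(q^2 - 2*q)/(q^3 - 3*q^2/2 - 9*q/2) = 2*(2 - q)/(-2*q^2 + 3*q + 9)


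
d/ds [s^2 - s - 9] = 2*s - 1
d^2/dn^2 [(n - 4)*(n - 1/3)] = 2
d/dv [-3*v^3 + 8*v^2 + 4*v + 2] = -9*v^2 + 16*v + 4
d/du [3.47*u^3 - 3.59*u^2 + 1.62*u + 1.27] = 10.41*u^2 - 7.18*u + 1.62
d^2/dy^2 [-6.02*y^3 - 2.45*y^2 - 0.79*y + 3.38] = -36.12*y - 4.9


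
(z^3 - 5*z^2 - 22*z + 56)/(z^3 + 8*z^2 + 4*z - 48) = (z - 7)/(z + 6)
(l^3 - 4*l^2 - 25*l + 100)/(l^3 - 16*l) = (l^2 - 25)/(l*(l + 4))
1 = 1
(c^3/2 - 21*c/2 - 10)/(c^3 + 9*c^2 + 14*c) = (c^3 - 21*c - 20)/(2*c*(c^2 + 9*c + 14))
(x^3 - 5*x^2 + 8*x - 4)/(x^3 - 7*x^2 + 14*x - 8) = (x - 2)/(x - 4)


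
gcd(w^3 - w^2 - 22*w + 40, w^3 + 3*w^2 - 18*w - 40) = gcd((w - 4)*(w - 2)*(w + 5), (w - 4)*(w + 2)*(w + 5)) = w^2 + w - 20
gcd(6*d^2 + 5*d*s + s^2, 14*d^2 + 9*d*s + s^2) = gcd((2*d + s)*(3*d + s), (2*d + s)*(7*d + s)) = 2*d + s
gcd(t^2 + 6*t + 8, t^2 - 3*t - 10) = t + 2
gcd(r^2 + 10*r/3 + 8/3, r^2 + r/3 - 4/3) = r + 4/3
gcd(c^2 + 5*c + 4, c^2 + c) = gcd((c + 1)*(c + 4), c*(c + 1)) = c + 1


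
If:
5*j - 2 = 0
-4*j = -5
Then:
No Solution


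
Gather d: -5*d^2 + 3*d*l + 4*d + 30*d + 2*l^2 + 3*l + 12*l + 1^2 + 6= -5*d^2 + d*(3*l + 34) + 2*l^2 + 15*l + 7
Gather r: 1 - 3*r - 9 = -3*r - 8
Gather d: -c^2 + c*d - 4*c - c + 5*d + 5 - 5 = -c^2 - 5*c + d*(c + 5)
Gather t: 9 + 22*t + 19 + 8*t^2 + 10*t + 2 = 8*t^2 + 32*t + 30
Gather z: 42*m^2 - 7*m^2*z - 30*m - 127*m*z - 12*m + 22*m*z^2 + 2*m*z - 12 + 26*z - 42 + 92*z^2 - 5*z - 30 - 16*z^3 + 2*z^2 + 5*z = 42*m^2 - 42*m - 16*z^3 + z^2*(22*m + 94) + z*(-7*m^2 - 125*m + 26) - 84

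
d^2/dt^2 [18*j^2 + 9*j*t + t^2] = 2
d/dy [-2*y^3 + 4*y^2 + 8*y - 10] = -6*y^2 + 8*y + 8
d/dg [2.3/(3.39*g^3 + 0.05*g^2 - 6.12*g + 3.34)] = (-23.391*g^2 - 0.23*g + 14.076)/(3.39*g^3 + 0.05*g^2 - 6.12*g + 3.34)^2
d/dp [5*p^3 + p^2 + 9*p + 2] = 15*p^2 + 2*p + 9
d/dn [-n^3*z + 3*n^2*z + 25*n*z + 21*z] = z*(-3*n^2 + 6*n + 25)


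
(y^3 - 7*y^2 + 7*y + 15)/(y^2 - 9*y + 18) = (y^2 - 4*y - 5)/(y - 6)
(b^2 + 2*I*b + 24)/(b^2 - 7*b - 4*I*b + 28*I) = (b + 6*I)/(b - 7)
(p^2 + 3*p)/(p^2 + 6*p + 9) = p/(p + 3)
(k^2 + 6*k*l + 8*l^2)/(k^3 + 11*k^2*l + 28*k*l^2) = (k + 2*l)/(k*(k + 7*l))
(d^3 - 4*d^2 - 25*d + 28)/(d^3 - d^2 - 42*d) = (d^2 + 3*d - 4)/(d*(d + 6))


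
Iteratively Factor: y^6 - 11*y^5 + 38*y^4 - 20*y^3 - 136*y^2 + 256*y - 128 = (y - 4)*(y^5 - 7*y^4 + 10*y^3 + 20*y^2 - 56*y + 32) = (y - 4)*(y - 2)*(y^4 - 5*y^3 + 20*y - 16) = (y - 4)*(y - 2)*(y - 1)*(y^3 - 4*y^2 - 4*y + 16) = (y - 4)^2*(y - 2)*(y - 1)*(y^2 - 4) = (y - 4)^2*(y - 2)^2*(y - 1)*(y + 2)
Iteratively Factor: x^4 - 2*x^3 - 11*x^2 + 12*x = (x)*(x^3 - 2*x^2 - 11*x + 12) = x*(x - 1)*(x^2 - x - 12) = x*(x - 4)*(x - 1)*(x + 3)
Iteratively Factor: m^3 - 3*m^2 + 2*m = (m - 1)*(m^2 - 2*m) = (m - 2)*(m - 1)*(m)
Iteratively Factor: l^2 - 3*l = (l)*(l - 3)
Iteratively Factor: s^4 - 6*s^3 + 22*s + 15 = (s + 1)*(s^3 - 7*s^2 + 7*s + 15) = (s + 1)^2*(s^2 - 8*s + 15) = (s - 5)*(s + 1)^2*(s - 3)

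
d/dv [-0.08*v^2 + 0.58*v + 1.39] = 0.58 - 0.16*v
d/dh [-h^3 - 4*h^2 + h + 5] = -3*h^2 - 8*h + 1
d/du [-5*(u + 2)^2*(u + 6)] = 5*(-3*u - 14)*(u + 2)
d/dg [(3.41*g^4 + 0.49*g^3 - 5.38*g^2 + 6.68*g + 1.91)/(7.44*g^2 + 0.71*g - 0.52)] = (50.7408*g^5 + 10.9089*g^4 - 6.39699999999999*g^3 - 54.2834*g^2 - 22.8256*g - 4.8297)/(55.3536*g^4 + 10.5648*g^3 - 7.2335*g^2 - 0.7384*g + 0.2704)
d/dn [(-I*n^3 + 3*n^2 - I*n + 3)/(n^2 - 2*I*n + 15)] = (-I*n^2 - 10*n + I)/(n^2 - 10*I*n - 25)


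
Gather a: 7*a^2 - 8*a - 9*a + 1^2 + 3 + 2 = 7*a^2 - 17*a + 6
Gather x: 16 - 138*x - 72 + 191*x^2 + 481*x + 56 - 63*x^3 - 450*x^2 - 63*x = -63*x^3 - 259*x^2 + 280*x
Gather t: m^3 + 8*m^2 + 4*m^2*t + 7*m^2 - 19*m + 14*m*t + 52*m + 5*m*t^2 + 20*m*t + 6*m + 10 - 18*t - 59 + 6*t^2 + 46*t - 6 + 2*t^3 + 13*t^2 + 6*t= m^3 + 15*m^2 + 39*m + 2*t^3 + t^2*(5*m + 19) + t*(4*m^2 + 34*m + 34) - 55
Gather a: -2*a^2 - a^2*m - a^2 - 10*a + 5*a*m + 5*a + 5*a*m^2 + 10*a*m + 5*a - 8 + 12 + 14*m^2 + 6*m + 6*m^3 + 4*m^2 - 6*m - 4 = a^2*(-m - 3) + a*(5*m^2 + 15*m) + 6*m^3 + 18*m^2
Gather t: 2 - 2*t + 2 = 4 - 2*t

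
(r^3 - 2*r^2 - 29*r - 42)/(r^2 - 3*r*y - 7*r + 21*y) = (-r^2 - 5*r - 6)/(-r + 3*y)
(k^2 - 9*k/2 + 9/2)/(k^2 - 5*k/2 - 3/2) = (2*k - 3)/(2*k + 1)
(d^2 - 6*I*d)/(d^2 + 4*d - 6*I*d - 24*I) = d/(d + 4)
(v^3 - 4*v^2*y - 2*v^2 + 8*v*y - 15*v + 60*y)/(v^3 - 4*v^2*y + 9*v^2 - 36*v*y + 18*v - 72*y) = (v - 5)/(v + 6)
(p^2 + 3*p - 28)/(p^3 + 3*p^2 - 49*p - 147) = (p - 4)/(p^2 - 4*p - 21)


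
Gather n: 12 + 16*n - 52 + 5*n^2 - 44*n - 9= 5*n^2 - 28*n - 49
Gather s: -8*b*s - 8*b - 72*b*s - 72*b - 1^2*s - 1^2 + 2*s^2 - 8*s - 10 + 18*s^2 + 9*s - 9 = -80*b*s - 80*b + 20*s^2 - 20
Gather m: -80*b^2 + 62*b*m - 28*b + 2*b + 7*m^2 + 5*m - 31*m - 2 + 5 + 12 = -80*b^2 - 26*b + 7*m^2 + m*(62*b - 26) + 15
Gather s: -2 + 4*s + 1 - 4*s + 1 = 0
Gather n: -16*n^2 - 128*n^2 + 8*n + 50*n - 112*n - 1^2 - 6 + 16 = -144*n^2 - 54*n + 9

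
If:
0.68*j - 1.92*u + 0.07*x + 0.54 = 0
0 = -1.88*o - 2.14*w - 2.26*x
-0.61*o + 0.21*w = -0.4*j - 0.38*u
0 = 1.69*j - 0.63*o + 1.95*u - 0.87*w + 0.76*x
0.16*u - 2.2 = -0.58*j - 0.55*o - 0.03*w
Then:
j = 1.66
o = 1.96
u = 0.77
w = 1.15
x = -2.72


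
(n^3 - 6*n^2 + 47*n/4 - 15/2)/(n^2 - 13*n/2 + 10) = (n^2 - 7*n/2 + 3)/(n - 4)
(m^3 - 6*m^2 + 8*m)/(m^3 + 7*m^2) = (m^2 - 6*m + 8)/(m*(m + 7))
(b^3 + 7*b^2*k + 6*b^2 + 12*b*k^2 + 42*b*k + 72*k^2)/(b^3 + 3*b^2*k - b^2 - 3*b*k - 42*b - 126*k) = (b + 4*k)/(b - 7)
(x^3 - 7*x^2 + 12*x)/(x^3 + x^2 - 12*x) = (x - 4)/(x + 4)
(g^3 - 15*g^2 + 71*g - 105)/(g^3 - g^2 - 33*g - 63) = (g^2 - 8*g + 15)/(g^2 + 6*g + 9)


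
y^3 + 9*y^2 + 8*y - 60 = (y - 2)*(y + 5)*(y + 6)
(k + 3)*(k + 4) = k^2 + 7*k + 12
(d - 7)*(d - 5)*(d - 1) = d^3 - 13*d^2 + 47*d - 35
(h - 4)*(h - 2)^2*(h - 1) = h^4 - 9*h^3 + 28*h^2 - 36*h + 16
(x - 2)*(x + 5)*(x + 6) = x^3 + 9*x^2 + 8*x - 60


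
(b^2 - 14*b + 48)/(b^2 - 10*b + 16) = (b - 6)/(b - 2)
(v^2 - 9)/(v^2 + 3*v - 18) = (v + 3)/(v + 6)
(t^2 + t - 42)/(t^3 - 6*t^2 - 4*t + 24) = (t + 7)/(t^2 - 4)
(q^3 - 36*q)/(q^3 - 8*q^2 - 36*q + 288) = q/(q - 8)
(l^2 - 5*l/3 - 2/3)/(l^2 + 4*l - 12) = (l + 1/3)/(l + 6)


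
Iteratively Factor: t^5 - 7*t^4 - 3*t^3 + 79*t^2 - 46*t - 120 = (t - 2)*(t^4 - 5*t^3 - 13*t^2 + 53*t + 60) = (t - 4)*(t - 2)*(t^3 - t^2 - 17*t - 15) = (t - 4)*(t - 2)*(t + 1)*(t^2 - 2*t - 15) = (t - 5)*(t - 4)*(t - 2)*(t + 1)*(t + 3)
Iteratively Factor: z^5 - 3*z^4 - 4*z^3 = (z)*(z^4 - 3*z^3 - 4*z^2) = z*(z - 4)*(z^3 + z^2) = z^2*(z - 4)*(z^2 + z) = z^3*(z - 4)*(z + 1)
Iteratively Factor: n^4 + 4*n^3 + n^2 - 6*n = (n - 1)*(n^3 + 5*n^2 + 6*n) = (n - 1)*(n + 3)*(n^2 + 2*n) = n*(n - 1)*(n + 3)*(n + 2)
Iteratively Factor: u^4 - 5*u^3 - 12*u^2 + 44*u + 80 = (u + 2)*(u^3 - 7*u^2 + 2*u + 40) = (u + 2)^2*(u^2 - 9*u + 20) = (u - 5)*(u + 2)^2*(u - 4)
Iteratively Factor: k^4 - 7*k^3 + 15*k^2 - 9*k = (k)*(k^3 - 7*k^2 + 15*k - 9) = k*(k - 1)*(k^2 - 6*k + 9) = k*(k - 3)*(k - 1)*(k - 3)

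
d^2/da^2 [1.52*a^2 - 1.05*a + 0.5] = 3.04000000000000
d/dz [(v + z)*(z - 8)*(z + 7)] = 2*v*z - v + 3*z^2 - 2*z - 56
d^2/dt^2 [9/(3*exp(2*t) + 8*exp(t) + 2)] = 36*(-(3*exp(t) + 2)*(3*exp(2*t) + 8*exp(t) + 2) + 2*(3*exp(t) + 4)^2*exp(t))*exp(t)/(3*exp(2*t) + 8*exp(t) + 2)^3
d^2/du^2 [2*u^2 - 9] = 4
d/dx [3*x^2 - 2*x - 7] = 6*x - 2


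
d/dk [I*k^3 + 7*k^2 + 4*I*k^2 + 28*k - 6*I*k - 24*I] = 3*I*k^2 + k*(14 + 8*I) + 28 - 6*I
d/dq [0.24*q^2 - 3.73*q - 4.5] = 0.48*q - 3.73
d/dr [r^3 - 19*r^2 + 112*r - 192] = 3*r^2 - 38*r + 112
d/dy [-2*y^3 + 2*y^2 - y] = -6*y^2 + 4*y - 1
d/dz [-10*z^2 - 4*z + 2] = -20*z - 4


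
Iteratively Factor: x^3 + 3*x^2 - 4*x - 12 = (x + 2)*(x^2 + x - 6) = (x - 2)*(x + 2)*(x + 3)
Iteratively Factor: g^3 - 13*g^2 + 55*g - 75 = (g - 5)*(g^2 - 8*g + 15) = (g - 5)^2*(g - 3)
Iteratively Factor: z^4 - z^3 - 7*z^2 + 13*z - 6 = (z - 1)*(z^3 - 7*z + 6) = (z - 1)^2*(z^2 + z - 6) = (z - 2)*(z - 1)^2*(z + 3)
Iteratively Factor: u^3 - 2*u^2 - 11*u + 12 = (u + 3)*(u^2 - 5*u + 4) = (u - 1)*(u + 3)*(u - 4)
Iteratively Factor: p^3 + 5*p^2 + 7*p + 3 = (p + 3)*(p^2 + 2*p + 1) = (p + 1)*(p + 3)*(p + 1)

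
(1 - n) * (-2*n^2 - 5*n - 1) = 2*n^3 + 3*n^2 - 4*n - 1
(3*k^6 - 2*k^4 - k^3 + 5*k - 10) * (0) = 0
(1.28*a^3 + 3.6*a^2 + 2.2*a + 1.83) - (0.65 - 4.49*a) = 1.28*a^3 + 3.6*a^2 + 6.69*a + 1.18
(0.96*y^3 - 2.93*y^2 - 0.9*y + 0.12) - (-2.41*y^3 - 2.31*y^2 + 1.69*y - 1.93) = 3.37*y^3 - 0.62*y^2 - 2.59*y + 2.05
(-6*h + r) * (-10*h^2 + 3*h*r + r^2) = 60*h^3 - 28*h^2*r - 3*h*r^2 + r^3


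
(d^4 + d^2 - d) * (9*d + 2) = 9*d^5 + 2*d^4 + 9*d^3 - 7*d^2 - 2*d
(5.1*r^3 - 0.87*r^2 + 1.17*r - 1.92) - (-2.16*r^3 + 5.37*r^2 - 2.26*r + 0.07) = 7.26*r^3 - 6.24*r^2 + 3.43*r - 1.99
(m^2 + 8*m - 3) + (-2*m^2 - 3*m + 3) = -m^2 + 5*m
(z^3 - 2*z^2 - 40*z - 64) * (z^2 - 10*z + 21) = z^5 - 12*z^4 + z^3 + 294*z^2 - 200*z - 1344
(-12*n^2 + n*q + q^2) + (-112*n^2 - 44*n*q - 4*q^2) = -124*n^2 - 43*n*q - 3*q^2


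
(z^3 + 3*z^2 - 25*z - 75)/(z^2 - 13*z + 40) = (z^2 + 8*z + 15)/(z - 8)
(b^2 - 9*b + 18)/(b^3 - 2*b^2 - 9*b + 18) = (b - 6)/(b^2 + b - 6)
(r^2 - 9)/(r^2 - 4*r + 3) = (r + 3)/(r - 1)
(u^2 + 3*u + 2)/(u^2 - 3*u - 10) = (u + 1)/(u - 5)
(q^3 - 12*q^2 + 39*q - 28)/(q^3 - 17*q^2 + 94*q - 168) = (q - 1)/(q - 6)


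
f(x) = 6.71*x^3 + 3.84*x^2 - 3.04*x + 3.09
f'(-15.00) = 4411.01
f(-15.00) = -21733.56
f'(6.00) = 767.72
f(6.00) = 1572.45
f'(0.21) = -0.54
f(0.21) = 2.68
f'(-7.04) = 940.57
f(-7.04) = -2126.40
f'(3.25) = 234.54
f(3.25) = 264.11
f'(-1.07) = 11.79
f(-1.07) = 2.52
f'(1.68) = 66.68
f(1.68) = 40.64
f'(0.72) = 12.92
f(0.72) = 5.40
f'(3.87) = 328.17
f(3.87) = 437.75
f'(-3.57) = 226.10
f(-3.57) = -242.42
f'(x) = 20.13*x^2 + 7.68*x - 3.04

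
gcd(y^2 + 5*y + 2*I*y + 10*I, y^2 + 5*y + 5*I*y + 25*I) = y + 5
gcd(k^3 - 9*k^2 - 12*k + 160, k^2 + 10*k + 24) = k + 4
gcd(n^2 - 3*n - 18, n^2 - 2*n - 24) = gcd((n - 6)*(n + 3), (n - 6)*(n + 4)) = n - 6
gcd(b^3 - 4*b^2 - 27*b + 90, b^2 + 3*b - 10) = b + 5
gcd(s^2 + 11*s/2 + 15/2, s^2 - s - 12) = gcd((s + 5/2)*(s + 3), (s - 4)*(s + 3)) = s + 3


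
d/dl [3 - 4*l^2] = -8*l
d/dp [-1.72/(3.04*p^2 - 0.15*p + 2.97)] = (10.4576*p - 0.258)/(3.04*p^2 - 0.15*p + 2.97)^2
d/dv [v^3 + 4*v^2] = v*(3*v + 8)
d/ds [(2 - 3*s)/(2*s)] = -1/s^2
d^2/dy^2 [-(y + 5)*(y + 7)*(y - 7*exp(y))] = 7*y^2*exp(y) + 112*y*exp(y) - 6*y + 427*exp(y) - 24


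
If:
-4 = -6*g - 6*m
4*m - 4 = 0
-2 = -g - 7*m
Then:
No Solution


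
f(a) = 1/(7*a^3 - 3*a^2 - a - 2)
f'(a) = (-21*a^2 + 6*a + 1)/(7*a^3 - 3*a^2 - a - 2)^2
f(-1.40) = -0.04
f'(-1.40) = -0.07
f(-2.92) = -0.01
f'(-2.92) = -0.00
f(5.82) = 0.00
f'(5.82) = -0.00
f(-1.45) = -0.04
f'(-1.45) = -0.07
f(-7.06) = -0.00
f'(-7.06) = -0.00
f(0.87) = -1.88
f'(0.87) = -34.29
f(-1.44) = -0.04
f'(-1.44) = -0.07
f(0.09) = -0.47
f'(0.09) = 0.31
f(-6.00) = 0.00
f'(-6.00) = 0.00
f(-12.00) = 0.00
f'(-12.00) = 0.00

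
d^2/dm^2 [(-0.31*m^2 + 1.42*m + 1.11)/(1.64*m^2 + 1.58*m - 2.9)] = (8.88178419700125e-16*m^4 + 9.245008*m^3 + 9.06657599999999*m^2 + 57.778512*m + 23.899008)/(4.410944*m^6 + 12.748704*m^5 - 11.117232*m^4 - 41.142568*m^3 + 19.65852*m^2 + 39.8634*m - 24.389)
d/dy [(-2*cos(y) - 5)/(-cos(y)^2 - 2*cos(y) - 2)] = 2*(cos(y)^2 + 5*cos(y) + 3)*sin(y)/(cos(y)^2 + 2*cos(y) + 2)^2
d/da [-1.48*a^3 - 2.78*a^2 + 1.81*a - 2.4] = -4.44*a^2 - 5.56*a + 1.81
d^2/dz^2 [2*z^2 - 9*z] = 4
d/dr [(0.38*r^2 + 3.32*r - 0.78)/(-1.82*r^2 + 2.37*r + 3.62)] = (6.943*r^2 - 0.088000000000001*r + 13.867)/(3.3124*r^4 - 8.6268*r^3 - 7.5599*r^2 + 17.1588*r + 13.1044)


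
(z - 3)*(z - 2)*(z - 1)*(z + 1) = z^4 - 5*z^3 + 5*z^2 + 5*z - 6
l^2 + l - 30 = (l - 5)*(l + 6)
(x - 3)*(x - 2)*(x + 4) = x^3 - x^2 - 14*x + 24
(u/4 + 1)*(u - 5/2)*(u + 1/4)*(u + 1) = u^4/4 + 11*u^3/16 - 63*u^2/32 - 97*u/32 - 5/8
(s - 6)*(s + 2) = s^2 - 4*s - 12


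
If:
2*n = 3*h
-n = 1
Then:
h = -2/3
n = -1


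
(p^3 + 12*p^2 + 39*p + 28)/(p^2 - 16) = (p^2 + 8*p + 7)/(p - 4)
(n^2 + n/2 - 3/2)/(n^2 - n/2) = (2*n^2 + n - 3)/(n*(2*n - 1))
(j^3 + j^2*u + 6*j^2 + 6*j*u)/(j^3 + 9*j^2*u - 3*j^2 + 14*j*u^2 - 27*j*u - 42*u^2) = j*(j^2 + j*u + 6*j + 6*u)/(j^3 + 9*j^2*u - 3*j^2 + 14*j*u^2 - 27*j*u - 42*u^2)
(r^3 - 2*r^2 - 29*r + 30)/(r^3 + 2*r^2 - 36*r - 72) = (r^2 + 4*r - 5)/(r^2 + 8*r + 12)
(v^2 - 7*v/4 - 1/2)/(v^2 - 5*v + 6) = (v + 1/4)/(v - 3)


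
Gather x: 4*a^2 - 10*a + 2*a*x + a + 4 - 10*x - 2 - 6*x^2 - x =4*a^2 - 9*a - 6*x^2 + x*(2*a - 11) + 2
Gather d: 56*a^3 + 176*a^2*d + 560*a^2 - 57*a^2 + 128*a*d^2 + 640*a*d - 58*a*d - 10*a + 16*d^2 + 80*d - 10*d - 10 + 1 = 56*a^3 + 503*a^2 - 10*a + d^2*(128*a + 16) + d*(176*a^2 + 582*a + 70) - 9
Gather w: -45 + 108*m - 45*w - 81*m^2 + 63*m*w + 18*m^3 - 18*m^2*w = 18*m^3 - 81*m^2 + 108*m + w*(-18*m^2 + 63*m - 45) - 45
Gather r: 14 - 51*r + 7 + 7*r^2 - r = 7*r^2 - 52*r + 21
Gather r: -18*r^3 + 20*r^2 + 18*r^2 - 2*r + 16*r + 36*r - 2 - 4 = -18*r^3 + 38*r^2 + 50*r - 6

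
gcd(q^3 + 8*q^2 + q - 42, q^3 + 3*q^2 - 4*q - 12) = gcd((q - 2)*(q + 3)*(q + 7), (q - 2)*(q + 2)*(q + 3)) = q^2 + q - 6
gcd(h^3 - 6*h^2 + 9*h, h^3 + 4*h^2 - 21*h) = h^2 - 3*h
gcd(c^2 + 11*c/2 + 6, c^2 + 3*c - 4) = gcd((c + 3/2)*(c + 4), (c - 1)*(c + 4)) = c + 4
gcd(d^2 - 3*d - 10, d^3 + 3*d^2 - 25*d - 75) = d - 5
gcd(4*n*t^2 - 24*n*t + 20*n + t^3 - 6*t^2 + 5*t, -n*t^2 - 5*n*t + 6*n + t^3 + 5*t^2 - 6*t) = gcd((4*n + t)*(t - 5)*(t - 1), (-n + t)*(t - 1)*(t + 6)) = t - 1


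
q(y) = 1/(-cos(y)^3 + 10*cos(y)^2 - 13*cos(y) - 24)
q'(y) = (-3*sin(y)*cos(y)^2 + 20*sin(y)*cos(y) - 13*sin(y))/(-cos(y)^3 + 10*cos(y)^2 - 13*cos(y) - 24)^2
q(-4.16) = -0.07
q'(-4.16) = -0.10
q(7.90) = -0.04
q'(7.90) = -0.03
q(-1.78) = -0.05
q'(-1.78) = 0.04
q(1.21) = -0.04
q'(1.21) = -0.01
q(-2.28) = -0.09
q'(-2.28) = 0.17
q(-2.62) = -0.22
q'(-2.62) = 0.78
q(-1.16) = -0.04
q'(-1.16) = 0.01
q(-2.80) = -0.49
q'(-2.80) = 2.79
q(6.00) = -0.04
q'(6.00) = 0.00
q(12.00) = -0.04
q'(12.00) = 0.00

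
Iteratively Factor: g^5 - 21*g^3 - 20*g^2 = (g - 5)*(g^4 + 5*g^3 + 4*g^2) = g*(g - 5)*(g^3 + 5*g^2 + 4*g) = g*(g - 5)*(g + 4)*(g^2 + g) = g*(g - 5)*(g + 1)*(g + 4)*(g)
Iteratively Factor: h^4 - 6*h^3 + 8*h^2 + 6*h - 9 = (h + 1)*(h^3 - 7*h^2 + 15*h - 9) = (h - 1)*(h + 1)*(h^2 - 6*h + 9) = (h - 3)*(h - 1)*(h + 1)*(h - 3)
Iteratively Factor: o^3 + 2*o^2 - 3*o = (o - 1)*(o^2 + 3*o) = (o - 1)*(o + 3)*(o)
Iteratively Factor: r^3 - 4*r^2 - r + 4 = (r + 1)*(r^2 - 5*r + 4) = (r - 1)*(r + 1)*(r - 4)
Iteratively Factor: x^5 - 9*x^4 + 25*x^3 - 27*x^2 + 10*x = (x - 1)*(x^4 - 8*x^3 + 17*x^2 - 10*x) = (x - 5)*(x - 1)*(x^3 - 3*x^2 + 2*x) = x*(x - 5)*(x - 1)*(x^2 - 3*x + 2) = x*(x - 5)*(x - 1)^2*(x - 2)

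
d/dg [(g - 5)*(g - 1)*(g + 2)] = 3*g^2 - 8*g - 7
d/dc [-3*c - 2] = -3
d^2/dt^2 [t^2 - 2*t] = 2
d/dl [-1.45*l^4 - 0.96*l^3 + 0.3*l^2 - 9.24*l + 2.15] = -5.8*l^3 - 2.88*l^2 + 0.6*l - 9.24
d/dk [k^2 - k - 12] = 2*k - 1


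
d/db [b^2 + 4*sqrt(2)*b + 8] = 2*b + 4*sqrt(2)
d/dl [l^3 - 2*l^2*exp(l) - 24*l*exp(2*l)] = -2*l^2*exp(l) + 3*l^2 - 48*l*exp(2*l) - 4*l*exp(l) - 24*exp(2*l)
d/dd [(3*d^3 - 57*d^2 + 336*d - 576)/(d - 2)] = 3*(2*d^3 - 25*d^2 + 76*d - 32)/(d^2 - 4*d + 4)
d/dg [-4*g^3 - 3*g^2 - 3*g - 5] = -12*g^2 - 6*g - 3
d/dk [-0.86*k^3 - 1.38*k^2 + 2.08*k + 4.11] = -2.58*k^2 - 2.76*k + 2.08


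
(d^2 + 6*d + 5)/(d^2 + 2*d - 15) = (d + 1)/(d - 3)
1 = 1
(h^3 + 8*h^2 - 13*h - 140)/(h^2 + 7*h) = h + 1 - 20/h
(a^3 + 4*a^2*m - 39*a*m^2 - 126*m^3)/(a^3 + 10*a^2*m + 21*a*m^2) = (a - 6*m)/a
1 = 1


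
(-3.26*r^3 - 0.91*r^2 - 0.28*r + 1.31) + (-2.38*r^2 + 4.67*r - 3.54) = -3.26*r^3 - 3.29*r^2 + 4.39*r - 2.23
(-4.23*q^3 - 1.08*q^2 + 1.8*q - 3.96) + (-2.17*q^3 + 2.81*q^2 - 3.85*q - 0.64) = -6.4*q^3 + 1.73*q^2 - 2.05*q - 4.6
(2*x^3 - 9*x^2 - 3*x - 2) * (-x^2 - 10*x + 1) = -2*x^5 - 11*x^4 + 95*x^3 + 23*x^2 + 17*x - 2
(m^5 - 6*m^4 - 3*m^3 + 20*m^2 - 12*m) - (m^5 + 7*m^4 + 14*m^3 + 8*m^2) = -13*m^4 - 17*m^3 + 12*m^2 - 12*m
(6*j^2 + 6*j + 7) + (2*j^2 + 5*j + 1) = 8*j^2 + 11*j + 8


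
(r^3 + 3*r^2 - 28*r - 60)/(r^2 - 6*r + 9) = (r^3 + 3*r^2 - 28*r - 60)/(r^2 - 6*r + 9)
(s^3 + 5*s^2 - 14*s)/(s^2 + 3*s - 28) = s*(s - 2)/(s - 4)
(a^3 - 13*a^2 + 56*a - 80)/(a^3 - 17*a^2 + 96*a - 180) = (a^2 - 8*a + 16)/(a^2 - 12*a + 36)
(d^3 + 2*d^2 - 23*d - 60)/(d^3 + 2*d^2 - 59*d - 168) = (d^2 - d - 20)/(d^2 - d - 56)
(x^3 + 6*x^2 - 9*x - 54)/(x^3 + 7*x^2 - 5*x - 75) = (x^2 + 9*x + 18)/(x^2 + 10*x + 25)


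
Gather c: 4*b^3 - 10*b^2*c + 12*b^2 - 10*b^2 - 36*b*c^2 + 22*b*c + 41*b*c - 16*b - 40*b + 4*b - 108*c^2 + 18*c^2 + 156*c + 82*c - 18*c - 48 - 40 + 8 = 4*b^3 + 2*b^2 - 52*b + c^2*(-36*b - 90) + c*(-10*b^2 + 63*b + 220) - 80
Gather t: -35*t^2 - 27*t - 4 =-35*t^2 - 27*t - 4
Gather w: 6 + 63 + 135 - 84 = 120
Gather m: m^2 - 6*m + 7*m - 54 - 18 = m^2 + m - 72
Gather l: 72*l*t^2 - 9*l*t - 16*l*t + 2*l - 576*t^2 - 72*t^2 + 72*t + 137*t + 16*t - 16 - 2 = l*(72*t^2 - 25*t + 2) - 648*t^2 + 225*t - 18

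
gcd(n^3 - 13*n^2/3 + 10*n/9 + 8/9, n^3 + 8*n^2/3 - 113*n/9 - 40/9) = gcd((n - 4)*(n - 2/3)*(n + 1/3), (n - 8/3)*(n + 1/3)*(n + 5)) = n + 1/3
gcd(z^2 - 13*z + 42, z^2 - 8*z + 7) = z - 7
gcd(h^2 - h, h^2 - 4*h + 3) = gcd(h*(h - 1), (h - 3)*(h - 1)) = h - 1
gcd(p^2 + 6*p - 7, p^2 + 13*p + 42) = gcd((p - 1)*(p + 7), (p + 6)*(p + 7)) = p + 7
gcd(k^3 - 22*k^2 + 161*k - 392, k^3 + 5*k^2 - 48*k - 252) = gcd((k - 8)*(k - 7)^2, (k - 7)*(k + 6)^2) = k - 7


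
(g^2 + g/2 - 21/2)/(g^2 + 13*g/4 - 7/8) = 4*(g - 3)/(4*g - 1)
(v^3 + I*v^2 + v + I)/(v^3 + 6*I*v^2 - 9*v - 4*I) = (v - I)/(v + 4*I)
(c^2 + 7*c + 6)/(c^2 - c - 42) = (c + 1)/(c - 7)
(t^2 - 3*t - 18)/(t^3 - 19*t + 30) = (t^2 - 3*t - 18)/(t^3 - 19*t + 30)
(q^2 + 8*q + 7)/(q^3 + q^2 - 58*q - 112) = (q + 1)/(q^2 - 6*q - 16)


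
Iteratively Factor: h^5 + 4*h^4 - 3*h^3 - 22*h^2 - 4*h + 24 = (h - 2)*(h^4 + 6*h^3 + 9*h^2 - 4*h - 12) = (h - 2)*(h + 2)*(h^3 + 4*h^2 + h - 6) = (h - 2)*(h + 2)^2*(h^2 + 2*h - 3) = (h - 2)*(h - 1)*(h + 2)^2*(h + 3)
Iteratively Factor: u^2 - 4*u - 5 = (u - 5)*(u + 1)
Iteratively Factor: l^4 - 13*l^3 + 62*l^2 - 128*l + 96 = (l - 2)*(l^3 - 11*l^2 + 40*l - 48) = (l - 4)*(l - 2)*(l^2 - 7*l + 12) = (l - 4)^2*(l - 2)*(l - 3)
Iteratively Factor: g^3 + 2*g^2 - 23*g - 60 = (g + 4)*(g^2 - 2*g - 15) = (g - 5)*(g + 4)*(g + 3)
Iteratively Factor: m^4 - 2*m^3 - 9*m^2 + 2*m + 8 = (m - 1)*(m^3 - m^2 - 10*m - 8) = (m - 4)*(m - 1)*(m^2 + 3*m + 2) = (m - 4)*(m - 1)*(m + 1)*(m + 2)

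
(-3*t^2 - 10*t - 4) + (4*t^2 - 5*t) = t^2 - 15*t - 4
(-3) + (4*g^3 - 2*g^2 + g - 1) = 4*g^3 - 2*g^2 + g - 4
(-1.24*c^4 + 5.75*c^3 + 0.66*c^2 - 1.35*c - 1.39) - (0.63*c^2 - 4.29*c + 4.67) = -1.24*c^4 + 5.75*c^3 + 0.03*c^2 + 2.94*c - 6.06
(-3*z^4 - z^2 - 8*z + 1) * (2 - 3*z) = 9*z^5 - 6*z^4 + 3*z^3 + 22*z^2 - 19*z + 2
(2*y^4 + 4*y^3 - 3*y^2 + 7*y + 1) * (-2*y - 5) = -4*y^5 - 18*y^4 - 14*y^3 + y^2 - 37*y - 5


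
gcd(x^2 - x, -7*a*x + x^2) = x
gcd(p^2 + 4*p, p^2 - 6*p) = p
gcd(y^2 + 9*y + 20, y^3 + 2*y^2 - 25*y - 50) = y + 5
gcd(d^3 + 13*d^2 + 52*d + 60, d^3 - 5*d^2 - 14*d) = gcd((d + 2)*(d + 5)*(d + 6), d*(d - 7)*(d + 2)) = d + 2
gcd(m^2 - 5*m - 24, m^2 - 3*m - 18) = m + 3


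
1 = 1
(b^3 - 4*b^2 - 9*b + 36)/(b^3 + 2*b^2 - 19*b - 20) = (b^2 - 9)/(b^2 + 6*b + 5)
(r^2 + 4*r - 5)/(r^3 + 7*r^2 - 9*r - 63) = (r^2 + 4*r - 5)/(r^3 + 7*r^2 - 9*r - 63)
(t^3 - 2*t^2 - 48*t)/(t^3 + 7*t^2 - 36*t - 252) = t*(t - 8)/(t^2 + t - 42)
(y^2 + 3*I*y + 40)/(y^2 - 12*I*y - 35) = (y + 8*I)/(y - 7*I)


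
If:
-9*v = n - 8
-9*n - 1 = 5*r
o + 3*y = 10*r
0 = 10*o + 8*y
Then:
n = -11*y/90 - 1/9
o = -4*y/5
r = 11*y/50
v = 11*y/810 + 73/81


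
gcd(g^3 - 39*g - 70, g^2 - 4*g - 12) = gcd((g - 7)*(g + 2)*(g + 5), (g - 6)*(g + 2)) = g + 2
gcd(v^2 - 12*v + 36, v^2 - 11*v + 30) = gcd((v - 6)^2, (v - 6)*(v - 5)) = v - 6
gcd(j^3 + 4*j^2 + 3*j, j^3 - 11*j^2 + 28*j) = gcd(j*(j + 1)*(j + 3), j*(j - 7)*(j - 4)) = j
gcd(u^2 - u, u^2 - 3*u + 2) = u - 1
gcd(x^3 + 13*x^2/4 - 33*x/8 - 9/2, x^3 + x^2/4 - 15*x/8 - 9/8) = x^2 - 3*x/4 - 9/8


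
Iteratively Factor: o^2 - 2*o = (o)*(o - 2)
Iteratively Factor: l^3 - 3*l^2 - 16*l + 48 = (l - 4)*(l^2 + l - 12) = (l - 4)*(l - 3)*(l + 4)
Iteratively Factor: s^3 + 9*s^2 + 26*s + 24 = (s + 2)*(s^2 + 7*s + 12) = (s + 2)*(s + 3)*(s + 4)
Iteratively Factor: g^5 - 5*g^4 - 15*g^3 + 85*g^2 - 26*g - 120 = (g - 3)*(g^4 - 2*g^3 - 21*g^2 + 22*g + 40) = (g - 3)*(g + 1)*(g^3 - 3*g^2 - 18*g + 40) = (g - 5)*(g - 3)*(g + 1)*(g^2 + 2*g - 8) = (g - 5)*(g - 3)*(g + 1)*(g + 4)*(g - 2)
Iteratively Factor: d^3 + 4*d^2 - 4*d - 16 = (d + 2)*(d^2 + 2*d - 8) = (d - 2)*(d + 2)*(d + 4)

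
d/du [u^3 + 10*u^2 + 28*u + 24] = 3*u^2 + 20*u + 28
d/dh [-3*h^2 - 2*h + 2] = -6*h - 2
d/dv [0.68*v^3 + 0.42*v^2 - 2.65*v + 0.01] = 2.04*v^2 + 0.84*v - 2.65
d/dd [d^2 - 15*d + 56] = 2*d - 15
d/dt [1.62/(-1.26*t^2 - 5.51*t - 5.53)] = (4.0824*t + 8.9262)/(1.26*t^2 + 5.51*t + 5.53)^2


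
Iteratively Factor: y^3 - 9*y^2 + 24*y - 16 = (y - 4)*(y^2 - 5*y + 4) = (y - 4)*(y - 1)*(y - 4)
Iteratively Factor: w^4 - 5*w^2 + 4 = (w + 1)*(w^3 - w^2 - 4*w + 4) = (w - 2)*(w + 1)*(w^2 + w - 2) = (w - 2)*(w - 1)*(w + 1)*(w + 2)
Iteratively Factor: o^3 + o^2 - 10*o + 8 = (o - 1)*(o^2 + 2*o - 8) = (o - 2)*(o - 1)*(o + 4)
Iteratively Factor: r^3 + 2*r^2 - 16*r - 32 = (r - 4)*(r^2 + 6*r + 8) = (r - 4)*(r + 2)*(r + 4)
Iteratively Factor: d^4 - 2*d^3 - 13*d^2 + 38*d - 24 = (d - 1)*(d^3 - d^2 - 14*d + 24) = (d - 3)*(d - 1)*(d^2 + 2*d - 8) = (d - 3)*(d - 2)*(d - 1)*(d + 4)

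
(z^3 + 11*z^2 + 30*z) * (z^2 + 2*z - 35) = z^5 + 13*z^4 + 17*z^3 - 325*z^2 - 1050*z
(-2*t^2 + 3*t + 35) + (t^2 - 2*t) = -t^2 + t + 35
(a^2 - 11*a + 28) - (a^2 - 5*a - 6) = 34 - 6*a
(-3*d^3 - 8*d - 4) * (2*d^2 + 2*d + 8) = -6*d^5 - 6*d^4 - 40*d^3 - 24*d^2 - 72*d - 32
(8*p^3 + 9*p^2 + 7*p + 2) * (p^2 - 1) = 8*p^5 + 9*p^4 - p^3 - 7*p^2 - 7*p - 2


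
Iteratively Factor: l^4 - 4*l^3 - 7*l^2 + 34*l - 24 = (l - 1)*(l^3 - 3*l^2 - 10*l + 24) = (l - 1)*(l + 3)*(l^2 - 6*l + 8) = (l - 4)*(l - 1)*(l + 3)*(l - 2)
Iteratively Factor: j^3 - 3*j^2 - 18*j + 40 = (j - 5)*(j^2 + 2*j - 8) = (j - 5)*(j + 4)*(j - 2)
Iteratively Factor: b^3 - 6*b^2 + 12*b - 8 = (b - 2)*(b^2 - 4*b + 4) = (b - 2)^2*(b - 2)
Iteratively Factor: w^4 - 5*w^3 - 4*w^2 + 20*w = (w)*(w^3 - 5*w^2 - 4*w + 20) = w*(w - 5)*(w^2 - 4) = w*(w - 5)*(w - 2)*(w + 2)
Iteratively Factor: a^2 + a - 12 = (a + 4)*(a - 3)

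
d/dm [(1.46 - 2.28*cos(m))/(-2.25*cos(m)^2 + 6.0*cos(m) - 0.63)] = (5.13*cos(m)^2 - 6.57*cos(m) + 7.3236)*sin(m)/(5.0625*cos(m)^4 - 27.0*cos(m)^3 + 38.835*cos(m)^2 - 7.56*cos(m) + 0.3969)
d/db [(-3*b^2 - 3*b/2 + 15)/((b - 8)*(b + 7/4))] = 108*(3*b^2 + 8*b + 17)/(16*b^4 - 200*b^3 + 177*b^2 + 2800*b + 3136)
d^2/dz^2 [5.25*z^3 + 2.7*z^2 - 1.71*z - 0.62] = 31.5*z + 5.4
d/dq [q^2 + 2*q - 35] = 2*q + 2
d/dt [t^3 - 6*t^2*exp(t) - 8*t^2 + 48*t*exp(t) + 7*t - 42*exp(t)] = -6*t^2*exp(t) + 3*t^2 + 36*t*exp(t) - 16*t + 6*exp(t) + 7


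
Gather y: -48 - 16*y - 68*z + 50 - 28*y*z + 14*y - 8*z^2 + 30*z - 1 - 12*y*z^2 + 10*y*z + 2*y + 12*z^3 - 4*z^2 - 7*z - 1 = y*(-12*z^2 - 18*z) + 12*z^3 - 12*z^2 - 45*z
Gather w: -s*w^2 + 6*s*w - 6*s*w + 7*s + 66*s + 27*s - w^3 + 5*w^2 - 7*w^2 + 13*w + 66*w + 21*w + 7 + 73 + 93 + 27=100*s - w^3 + w^2*(-s - 2) + 100*w + 200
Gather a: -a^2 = -a^2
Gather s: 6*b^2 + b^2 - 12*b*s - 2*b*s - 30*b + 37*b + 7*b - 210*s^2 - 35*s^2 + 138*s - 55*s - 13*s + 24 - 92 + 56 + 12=7*b^2 + 14*b - 245*s^2 + s*(70 - 14*b)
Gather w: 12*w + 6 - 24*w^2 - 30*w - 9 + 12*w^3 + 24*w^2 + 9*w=12*w^3 - 9*w - 3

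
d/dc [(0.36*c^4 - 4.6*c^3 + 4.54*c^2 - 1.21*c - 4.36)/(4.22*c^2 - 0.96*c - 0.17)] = (3.0384*c^5 - 20.4488*c^4 + 8.5872*c^3 + 3.0938*c^2 + 35.2548*c - 3.9799)/(17.8084*c^4 - 8.1024*c^3 - 0.5132*c^2 + 0.3264*c + 0.0289)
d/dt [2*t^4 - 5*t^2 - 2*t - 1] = 8*t^3 - 10*t - 2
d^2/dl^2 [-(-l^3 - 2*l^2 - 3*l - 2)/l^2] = 6*(l + 2)/l^4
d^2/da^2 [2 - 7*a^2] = -14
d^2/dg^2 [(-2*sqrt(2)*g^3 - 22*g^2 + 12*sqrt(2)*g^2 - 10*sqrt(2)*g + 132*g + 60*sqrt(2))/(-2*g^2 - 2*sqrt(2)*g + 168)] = 4*(-27*g^3 + 40*sqrt(2)*g^3 - 801*sqrt(2)*g^2 + 1134*g^2 - 8406*g + 11214*sqrt(2)*g - 25230*sqrt(2) + 39228)/(g^6 + 3*sqrt(2)*g^5 - 246*g^4 - 502*sqrt(2)*g^3 + 20664*g^2 + 21168*sqrt(2)*g - 592704)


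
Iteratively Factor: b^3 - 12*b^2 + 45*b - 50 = (b - 5)*(b^2 - 7*b + 10) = (b - 5)*(b - 2)*(b - 5)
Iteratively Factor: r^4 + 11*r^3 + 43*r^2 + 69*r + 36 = (r + 3)*(r^3 + 8*r^2 + 19*r + 12) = (r + 3)*(r + 4)*(r^2 + 4*r + 3) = (r + 1)*(r + 3)*(r + 4)*(r + 3)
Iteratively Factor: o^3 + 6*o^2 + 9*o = (o)*(o^2 + 6*o + 9) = o*(o + 3)*(o + 3)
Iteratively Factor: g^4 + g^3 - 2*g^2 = (g + 2)*(g^3 - g^2) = (g - 1)*(g + 2)*(g^2) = g*(g - 1)*(g + 2)*(g)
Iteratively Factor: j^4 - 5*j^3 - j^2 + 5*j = (j)*(j^3 - 5*j^2 - j + 5) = j*(j + 1)*(j^2 - 6*j + 5) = j*(j - 1)*(j + 1)*(j - 5)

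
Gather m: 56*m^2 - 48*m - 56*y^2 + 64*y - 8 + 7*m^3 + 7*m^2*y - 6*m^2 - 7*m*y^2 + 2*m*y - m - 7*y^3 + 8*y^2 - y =7*m^3 + m^2*(7*y + 50) + m*(-7*y^2 + 2*y - 49) - 7*y^3 - 48*y^2 + 63*y - 8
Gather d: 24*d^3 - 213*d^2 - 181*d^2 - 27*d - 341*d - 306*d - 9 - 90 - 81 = 24*d^3 - 394*d^2 - 674*d - 180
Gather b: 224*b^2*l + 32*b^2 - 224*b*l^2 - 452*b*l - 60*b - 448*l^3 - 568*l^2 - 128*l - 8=b^2*(224*l + 32) + b*(-224*l^2 - 452*l - 60) - 448*l^3 - 568*l^2 - 128*l - 8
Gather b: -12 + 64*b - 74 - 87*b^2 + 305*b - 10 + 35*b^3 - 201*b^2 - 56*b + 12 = 35*b^3 - 288*b^2 + 313*b - 84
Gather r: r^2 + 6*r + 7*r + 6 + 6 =r^2 + 13*r + 12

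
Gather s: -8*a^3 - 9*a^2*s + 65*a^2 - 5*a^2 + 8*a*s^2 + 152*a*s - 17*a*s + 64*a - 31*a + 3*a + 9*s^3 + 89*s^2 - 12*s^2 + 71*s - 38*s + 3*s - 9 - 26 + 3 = -8*a^3 + 60*a^2 + 36*a + 9*s^3 + s^2*(8*a + 77) + s*(-9*a^2 + 135*a + 36) - 32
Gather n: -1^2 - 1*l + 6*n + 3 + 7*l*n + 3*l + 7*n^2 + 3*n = 2*l + 7*n^2 + n*(7*l + 9) + 2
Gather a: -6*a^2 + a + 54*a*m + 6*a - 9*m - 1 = -6*a^2 + a*(54*m + 7) - 9*m - 1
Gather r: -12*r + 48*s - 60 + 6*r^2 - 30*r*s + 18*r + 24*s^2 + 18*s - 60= 6*r^2 + r*(6 - 30*s) + 24*s^2 + 66*s - 120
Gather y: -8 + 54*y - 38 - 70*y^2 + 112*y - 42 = -70*y^2 + 166*y - 88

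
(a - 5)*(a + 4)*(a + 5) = a^3 + 4*a^2 - 25*a - 100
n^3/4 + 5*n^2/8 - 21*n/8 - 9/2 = (n/4 + 1)*(n - 3)*(n + 3/2)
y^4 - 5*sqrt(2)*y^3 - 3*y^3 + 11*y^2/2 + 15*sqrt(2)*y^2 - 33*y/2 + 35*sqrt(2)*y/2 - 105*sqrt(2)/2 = (y - 3)*(y - 7*sqrt(2)/2)*(y - 5*sqrt(2)/2)*(y + sqrt(2))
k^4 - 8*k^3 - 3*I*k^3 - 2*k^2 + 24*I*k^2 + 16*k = k*(k - 8)*(k - 2*I)*(k - I)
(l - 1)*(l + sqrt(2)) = l^2 - l + sqrt(2)*l - sqrt(2)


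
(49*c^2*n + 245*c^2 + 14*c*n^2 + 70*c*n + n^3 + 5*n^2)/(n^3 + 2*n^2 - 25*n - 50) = (49*c^2 + 14*c*n + n^2)/(n^2 - 3*n - 10)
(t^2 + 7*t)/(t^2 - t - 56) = t/(t - 8)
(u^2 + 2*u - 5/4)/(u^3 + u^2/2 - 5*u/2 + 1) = (u + 5/2)/(u^2 + u - 2)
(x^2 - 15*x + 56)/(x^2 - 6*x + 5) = (x^2 - 15*x + 56)/(x^2 - 6*x + 5)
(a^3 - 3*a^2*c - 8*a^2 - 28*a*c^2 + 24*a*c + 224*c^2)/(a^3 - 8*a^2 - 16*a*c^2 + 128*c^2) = (a - 7*c)/(a - 4*c)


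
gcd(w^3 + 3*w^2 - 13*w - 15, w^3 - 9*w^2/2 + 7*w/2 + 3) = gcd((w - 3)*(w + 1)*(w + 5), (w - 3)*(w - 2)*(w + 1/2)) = w - 3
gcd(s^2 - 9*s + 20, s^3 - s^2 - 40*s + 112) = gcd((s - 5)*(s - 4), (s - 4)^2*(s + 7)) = s - 4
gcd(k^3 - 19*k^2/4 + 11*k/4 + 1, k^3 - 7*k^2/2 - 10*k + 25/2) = k - 1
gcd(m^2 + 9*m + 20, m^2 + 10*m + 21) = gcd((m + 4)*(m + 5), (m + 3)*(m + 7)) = 1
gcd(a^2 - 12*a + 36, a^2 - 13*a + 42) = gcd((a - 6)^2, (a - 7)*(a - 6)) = a - 6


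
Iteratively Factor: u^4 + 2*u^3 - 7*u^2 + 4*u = (u - 1)*(u^3 + 3*u^2 - 4*u) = u*(u - 1)*(u^2 + 3*u - 4) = u*(u - 1)^2*(u + 4)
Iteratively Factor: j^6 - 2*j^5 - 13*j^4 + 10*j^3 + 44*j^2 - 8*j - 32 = (j + 2)*(j^5 - 4*j^4 - 5*j^3 + 20*j^2 + 4*j - 16) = (j + 2)^2*(j^4 - 6*j^3 + 7*j^2 + 6*j - 8) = (j - 1)*(j + 2)^2*(j^3 - 5*j^2 + 2*j + 8) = (j - 2)*(j - 1)*(j + 2)^2*(j^2 - 3*j - 4) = (j - 4)*(j - 2)*(j - 1)*(j + 2)^2*(j + 1)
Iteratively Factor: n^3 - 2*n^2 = (n - 2)*(n^2) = n*(n - 2)*(n)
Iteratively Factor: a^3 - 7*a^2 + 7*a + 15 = (a - 3)*(a^2 - 4*a - 5) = (a - 5)*(a - 3)*(a + 1)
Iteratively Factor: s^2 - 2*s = (s - 2)*(s)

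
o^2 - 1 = (o - 1)*(o + 1)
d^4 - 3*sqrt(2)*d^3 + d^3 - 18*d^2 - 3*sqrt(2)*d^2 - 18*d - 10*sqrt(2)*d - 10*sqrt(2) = (d + 1)*(d - 5*sqrt(2))*(d + sqrt(2))^2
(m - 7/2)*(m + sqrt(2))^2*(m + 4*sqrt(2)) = m^4 - 7*m^3/2 + 6*sqrt(2)*m^3 - 21*sqrt(2)*m^2 + 18*m^2 - 63*m + 8*sqrt(2)*m - 28*sqrt(2)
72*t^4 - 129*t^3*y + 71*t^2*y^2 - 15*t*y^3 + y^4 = (-8*t + y)*(-3*t + y)^2*(-t + y)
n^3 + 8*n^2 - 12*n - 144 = (n - 4)*(n + 6)^2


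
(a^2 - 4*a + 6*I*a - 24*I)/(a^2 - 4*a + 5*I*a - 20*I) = (a + 6*I)/(a + 5*I)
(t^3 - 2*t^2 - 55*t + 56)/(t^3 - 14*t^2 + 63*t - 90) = (t^3 - 2*t^2 - 55*t + 56)/(t^3 - 14*t^2 + 63*t - 90)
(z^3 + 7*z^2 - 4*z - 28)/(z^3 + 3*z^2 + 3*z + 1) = (z^3 + 7*z^2 - 4*z - 28)/(z^3 + 3*z^2 + 3*z + 1)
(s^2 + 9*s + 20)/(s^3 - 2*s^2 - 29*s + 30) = (s + 4)/(s^2 - 7*s + 6)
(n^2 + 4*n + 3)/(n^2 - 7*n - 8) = (n + 3)/(n - 8)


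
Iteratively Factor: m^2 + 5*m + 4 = (m + 4)*(m + 1)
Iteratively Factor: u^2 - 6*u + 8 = (u - 4)*(u - 2)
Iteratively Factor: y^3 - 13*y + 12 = (y + 4)*(y^2 - 4*y + 3) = (y - 3)*(y + 4)*(y - 1)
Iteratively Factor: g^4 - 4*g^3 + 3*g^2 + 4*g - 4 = (g - 2)*(g^3 - 2*g^2 - g + 2) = (g - 2)^2*(g^2 - 1) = (g - 2)^2*(g - 1)*(g + 1)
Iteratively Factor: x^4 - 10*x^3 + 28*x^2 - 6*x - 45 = (x - 5)*(x^3 - 5*x^2 + 3*x + 9) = (x - 5)*(x - 3)*(x^2 - 2*x - 3) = (x - 5)*(x - 3)^2*(x + 1)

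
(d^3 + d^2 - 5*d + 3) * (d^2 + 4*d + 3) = d^5 + 5*d^4 + 2*d^3 - 14*d^2 - 3*d + 9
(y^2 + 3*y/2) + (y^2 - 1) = 2*y^2 + 3*y/2 - 1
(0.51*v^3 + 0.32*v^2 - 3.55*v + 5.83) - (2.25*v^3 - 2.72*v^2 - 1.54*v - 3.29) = -1.74*v^3 + 3.04*v^2 - 2.01*v + 9.12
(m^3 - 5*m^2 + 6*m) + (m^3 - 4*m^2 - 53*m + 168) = 2*m^3 - 9*m^2 - 47*m + 168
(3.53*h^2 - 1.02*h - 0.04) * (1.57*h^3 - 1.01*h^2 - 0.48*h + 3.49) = 5.5421*h^5 - 5.1667*h^4 - 0.727*h^3 + 12.8497*h^2 - 3.5406*h - 0.1396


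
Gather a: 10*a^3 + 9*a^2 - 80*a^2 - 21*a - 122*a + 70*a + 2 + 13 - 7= 10*a^3 - 71*a^2 - 73*a + 8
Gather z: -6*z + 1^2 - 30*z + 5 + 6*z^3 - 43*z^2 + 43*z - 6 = 6*z^3 - 43*z^2 + 7*z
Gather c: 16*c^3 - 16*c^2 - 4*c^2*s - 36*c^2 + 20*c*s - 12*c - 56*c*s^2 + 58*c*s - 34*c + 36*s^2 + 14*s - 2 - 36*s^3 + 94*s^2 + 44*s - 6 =16*c^3 + c^2*(-4*s - 52) + c*(-56*s^2 + 78*s - 46) - 36*s^3 + 130*s^2 + 58*s - 8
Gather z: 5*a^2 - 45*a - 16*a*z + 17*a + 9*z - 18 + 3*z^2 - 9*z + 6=5*a^2 - 16*a*z - 28*a + 3*z^2 - 12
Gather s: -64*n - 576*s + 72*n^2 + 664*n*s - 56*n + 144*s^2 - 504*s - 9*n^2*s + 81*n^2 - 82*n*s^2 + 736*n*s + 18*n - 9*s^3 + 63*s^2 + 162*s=153*n^2 - 102*n - 9*s^3 + s^2*(207 - 82*n) + s*(-9*n^2 + 1400*n - 918)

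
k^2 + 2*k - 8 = (k - 2)*(k + 4)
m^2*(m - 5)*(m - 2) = m^4 - 7*m^3 + 10*m^2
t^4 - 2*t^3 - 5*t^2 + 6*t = t*(t - 3)*(t - 1)*(t + 2)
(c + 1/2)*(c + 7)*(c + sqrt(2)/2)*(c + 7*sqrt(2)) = c^4 + 15*c^3/2 + 15*sqrt(2)*c^3/2 + 21*c^2/2 + 225*sqrt(2)*c^2/4 + 105*sqrt(2)*c/4 + 105*c/2 + 49/2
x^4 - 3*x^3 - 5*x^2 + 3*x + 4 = (x - 4)*(x - 1)*(x + 1)^2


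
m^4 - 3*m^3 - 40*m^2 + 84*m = m*(m - 7)*(m - 2)*(m + 6)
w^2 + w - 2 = (w - 1)*(w + 2)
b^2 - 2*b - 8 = (b - 4)*(b + 2)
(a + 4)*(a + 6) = a^2 + 10*a + 24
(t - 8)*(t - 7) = t^2 - 15*t + 56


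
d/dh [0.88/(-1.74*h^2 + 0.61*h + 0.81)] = (3.0624*h - 0.5368)/(-1.74*h^2 + 0.61*h + 0.81)^2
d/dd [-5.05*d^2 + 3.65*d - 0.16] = 3.65 - 10.1*d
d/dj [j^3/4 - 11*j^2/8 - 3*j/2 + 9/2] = 3*j^2/4 - 11*j/4 - 3/2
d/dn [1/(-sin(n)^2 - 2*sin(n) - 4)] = 2*(sin(n) + 1)*cos(n)/(sin(n)^2 + 2*sin(n) + 4)^2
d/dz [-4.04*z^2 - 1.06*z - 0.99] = -8.08*z - 1.06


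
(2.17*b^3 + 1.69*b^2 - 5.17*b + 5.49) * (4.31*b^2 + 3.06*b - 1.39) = 9.3527*b^5 + 13.9241*b^4 - 20.1276*b^3 + 5.4926*b^2 + 23.9857*b - 7.6311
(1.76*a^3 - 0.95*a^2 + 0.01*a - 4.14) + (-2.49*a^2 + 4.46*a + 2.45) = 1.76*a^3 - 3.44*a^2 + 4.47*a - 1.69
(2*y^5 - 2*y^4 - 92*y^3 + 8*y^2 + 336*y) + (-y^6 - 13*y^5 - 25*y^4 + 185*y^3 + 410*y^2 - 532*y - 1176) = -y^6 - 11*y^5 - 27*y^4 + 93*y^3 + 418*y^2 - 196*y - 1176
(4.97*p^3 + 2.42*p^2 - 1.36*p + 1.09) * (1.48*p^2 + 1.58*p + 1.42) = 7.3556*p^5 + 11.4342*p^4 + 8.8682*p^3 + 2.9008*p^2 - 0.209*p + 1.5478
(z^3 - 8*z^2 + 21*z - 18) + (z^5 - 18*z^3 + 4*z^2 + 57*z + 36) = z^5 - 17*z^3 - 4*z^2 + 78*z + 18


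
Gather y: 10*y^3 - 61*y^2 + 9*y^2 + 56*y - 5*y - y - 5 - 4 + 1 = 10*y^3 - 52*y^2 + 50*y - 8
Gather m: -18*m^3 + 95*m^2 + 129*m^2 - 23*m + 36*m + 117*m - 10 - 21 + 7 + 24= -18*m^3 + 224*m^2 + 130*m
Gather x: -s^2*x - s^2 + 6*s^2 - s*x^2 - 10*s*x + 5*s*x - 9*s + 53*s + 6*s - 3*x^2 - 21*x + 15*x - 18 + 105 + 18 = 5*s^2 + 50*s + x^2*(-s - 3) + x*(-s^2 - 5*s - 6) + 105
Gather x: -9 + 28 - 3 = 16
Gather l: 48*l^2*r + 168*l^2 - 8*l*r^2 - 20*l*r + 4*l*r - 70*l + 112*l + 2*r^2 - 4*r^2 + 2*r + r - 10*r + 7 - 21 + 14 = l^2*(48*r + 168) + l*(-8*r^2 - 16*r + 42) - 2*r^2 - 7*r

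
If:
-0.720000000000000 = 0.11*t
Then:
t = -6.55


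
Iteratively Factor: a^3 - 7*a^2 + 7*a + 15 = (a - 5)*(a^2 - 2*a - 3) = (a - 5)*(a + 1)*(a - 3)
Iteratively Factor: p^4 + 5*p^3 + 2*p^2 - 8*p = (p)*(p^3 + 5*p^2 + 2*p - 8) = p*(p + 2)*(p^2 + 3*p - 4) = p*(p + 2)*(p + 4)*(p - 1)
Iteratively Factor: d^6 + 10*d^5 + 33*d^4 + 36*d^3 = (d)*(d^5 + 10*d^4 + 33*d^3 + 36*d^2) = d*(d + 3)*(d^4 + 7*d^3 + 12*d^2) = d^2*(d + 3)*(d^3 + 7*d^2 + 12*d) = d^2*(d + 3)^2*(d^2 + 4*d) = d^3*(d + 3)^2*(d + 4)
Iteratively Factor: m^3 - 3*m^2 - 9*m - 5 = (m + 1)*(m^2 - 4*m - 5) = (m - 5)*(m + 1)*(m + 1)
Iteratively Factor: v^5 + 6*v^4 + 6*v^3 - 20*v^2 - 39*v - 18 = (v - 2)*(v^4 + 8*v^3 + 22*v^2 + 24*v + 9) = (v - 2)*(v + 3)*(v^3 + 5*v^2 + 7*v + 3) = (v - 2)*(v + 1)*(v + 3)*(v^2 + 4*v + 3) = (v - 2)*(v + 1)^2*(v + 3)*(v + 3)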